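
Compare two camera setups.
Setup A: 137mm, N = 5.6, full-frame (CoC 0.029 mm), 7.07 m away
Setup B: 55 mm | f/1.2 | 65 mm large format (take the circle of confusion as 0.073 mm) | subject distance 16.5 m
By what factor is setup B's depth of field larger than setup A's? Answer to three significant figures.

Setup A: H = 137²/(5.6×0.029) + 137 ≈ 115709.7 mm; DoF = Df − Dn = 7521.18 − 6669.89 ≈ 851.29 mm.
Setup B: H = 55²/(1.2×0.073) + 55 ≈ 34587.0 mm; DoF = Df − Dn = 31502 − 11177 ≈ 20325 mm.
Ratio = 20325 / 851.29 ≈ 23.9.

23.9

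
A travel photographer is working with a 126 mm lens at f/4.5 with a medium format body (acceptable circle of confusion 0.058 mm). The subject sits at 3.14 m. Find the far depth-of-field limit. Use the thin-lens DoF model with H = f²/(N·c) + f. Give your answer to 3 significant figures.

3.30 m

Hyperfocal distance H = f²/(N·c) + f = 126²/(4.5 × 0.058) + 126 = 15876/0.261 + 126 ≈ 60953.6 mm ≈ 60.95 m.
Far limit Df = s·(H − f)/(H − s) = 3140 × (60953.6 − 126) / (60953.6 − 3140) = 3140 × 60827.6 / 57813.6 ≈ 3303.7 mm ≈ 3.30 m.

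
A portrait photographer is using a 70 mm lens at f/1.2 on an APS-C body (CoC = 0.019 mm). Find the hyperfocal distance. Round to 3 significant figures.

Hyperfocal distance H = f²/(N·c) + f = 70²/(1.2 × 0.019) + 70 = 4900/0.0228 + 70 ≈ 214982.3 mm ≈ 215 m.

215 m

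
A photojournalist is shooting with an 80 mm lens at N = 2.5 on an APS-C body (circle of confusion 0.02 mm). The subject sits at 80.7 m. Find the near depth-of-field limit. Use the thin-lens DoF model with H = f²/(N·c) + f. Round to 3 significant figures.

Hyperfocal distance H = f²/(N·c) + f = 80²/(2.5 × 0.02) + 80 = 6400/0.05 + 80 ≈ 128080.0 mm ≈ 128.1 m.
Near limit Dn = s·(H − f)/(H + s − 2f) = 80700 × (128080.0 − 80) / (128080.0 + 80700 − 2 × 80) = 80700 × 128000.0 / 208620.0 ≈ 49514 mm ≈ 49.5 m.

49.5 m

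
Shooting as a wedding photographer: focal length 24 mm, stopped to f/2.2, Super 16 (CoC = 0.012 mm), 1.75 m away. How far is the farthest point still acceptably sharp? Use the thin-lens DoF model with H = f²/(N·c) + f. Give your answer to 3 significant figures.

Hyperfocal distance H = f²/(N·c) + f = 24²/(2.2 × 0.012) + 24 = 576/0.0264 + 24 ≈ 21842.2 mm ≈ 21.84 m.
Far limit Df = s·(H − f)/(H − s) = 1750 × (21842.2 − 24) / (21842.2 − 1750) = 1750 × 21818.2 / 20092.2 ≈ 1900.3 mm ≈ 1.90 m.

1.90 m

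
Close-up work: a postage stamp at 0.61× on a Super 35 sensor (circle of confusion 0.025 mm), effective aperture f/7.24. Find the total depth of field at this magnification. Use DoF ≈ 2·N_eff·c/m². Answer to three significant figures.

At magnification m, DoF ≈ 2·N_eff·c/m² = 2 × 7.24 × 0.025 / 0.61² = 0.362 / 0.3721 ≈ 0.973 mm.

0.973 mm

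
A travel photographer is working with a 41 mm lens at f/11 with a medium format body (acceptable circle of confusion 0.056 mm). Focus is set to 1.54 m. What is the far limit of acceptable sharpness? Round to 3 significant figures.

Hyperfocal distance H = f²/(N·c) + f = 41²/(11 × 0.056) + 41 = 1681/0.616 + 41 ≈ 2769.9 mm ≈ 2.770 m.
Far limit Df = s·(H − f)/(H − s) = 1540 × (2769.9 − 41) / (2769.9 − 1540) = 1540 × 2728.9 / 1229.9 ≈ 3417.0 mm ≈ 3.42 m.

3.42 m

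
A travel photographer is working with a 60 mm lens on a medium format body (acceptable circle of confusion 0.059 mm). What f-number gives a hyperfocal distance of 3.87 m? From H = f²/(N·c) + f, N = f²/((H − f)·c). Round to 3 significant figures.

f/16

Rearrange H = f²/(N·c) + f for N: N = f² / ((H − f)·c).
N = 60² / ((3870 − 60) × 0.059) = 3600 / 224.8 ≈ 16.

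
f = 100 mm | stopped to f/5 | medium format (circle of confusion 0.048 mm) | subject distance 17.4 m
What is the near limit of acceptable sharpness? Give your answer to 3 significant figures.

Hyperfocal distance H = f²/(N·c) + f = 100²/(5 × 0.048) + 100 = 10000/0.24 + 100 ≈ 41766.7 mm ≈ 41.77 m.
Near limit Dn = s·(H − f)/(H + s − 2f) = 17400 × (41766.7 − 100) / (41766.7 + 17400 − 2 × 100) = 17400 × 41666.7 / 58966.7 ≈ 12295 mm ≈ 12.3 m.

12.3 m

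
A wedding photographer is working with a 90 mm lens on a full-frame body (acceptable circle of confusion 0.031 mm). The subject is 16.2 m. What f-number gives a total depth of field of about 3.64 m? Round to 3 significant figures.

f/1.80

Write h = H − f = f²/(N·c). The thin-lens limits are Dn = s·h/(h + (s−f)) and Df = s·h/(h − (s−f)), so DoF = Df − Dn = 2·s·(s−f)·h / (h² − (s−f)²).
That is a quadratic in h: DoF·h² − 2·s·(s−f)·h − DoF·(s−f)² = 0 ⇒ h = (s−f)·(s + √(s² + DoF²)) / DoF = 16110 × (16200 + √(16200² + 3640²)) / 3640 = 16110 × (16200 + 16603.9) / 3640 ≈ 145184 mm.
Then N = f²/(c·h) = 90² / (0.031 × 145184) = 8100 / 4500.7 ≈ 1.80.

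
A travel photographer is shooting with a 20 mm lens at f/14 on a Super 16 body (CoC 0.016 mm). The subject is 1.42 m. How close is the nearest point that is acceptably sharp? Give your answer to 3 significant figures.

Hyperfocal distance H = f²/(N·c) + f = 20²/(14 × 0.016) + 20 = 400/0.224 + 20 ≈ 1805.7 mm ≈ 1.806 m.
Near limit Dn = s·(H − f)/(H + s − 2f) = 1420 × (1805.7 − 20) / (1805.7 + 1420 − 2 × 20) = 1420 × 1785.7 / 3185.7 ≈ 795.96 mm ≈ 0.796 m.

0.796 m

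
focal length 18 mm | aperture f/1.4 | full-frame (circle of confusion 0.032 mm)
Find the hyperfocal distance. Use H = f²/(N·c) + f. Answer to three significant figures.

7.25 m

Hyperfocal distance H = f²/(N·c) + f = 18²/(1.4 × 0.032) + 18 = 324/0.0448 + 18 ≈ 7250.1 mm ≈ 7.25 m.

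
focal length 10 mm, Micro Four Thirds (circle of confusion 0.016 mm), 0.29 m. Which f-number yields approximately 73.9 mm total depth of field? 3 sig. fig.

Write h = H − f = f²/(N·c). The thin-lens limits are Dn = s·h/(h + (s−f)) and Df = s·h/(h − (s−f)), so DoF = Df − Dn = 2·s·(s−f)·h / (h² − (s−f)²).
That is a quadratic in h: DoF·h² − 2·s·(s−f)·h − DoF·(s−f)² = 0 ⇒ h = (s−f)·(s + √(s² + DoF²)) / DoF = 280 × (290 + √(290² + 73.9²)) / 73.9 = 280 × (290 + 299.268) / 73.9 ≈ 2232.7 mm.
Then N = f²/(c·h) = 10² / (0.016 × 2232.7) = 100 / 35.723 ≈ 2.80.

f/2.80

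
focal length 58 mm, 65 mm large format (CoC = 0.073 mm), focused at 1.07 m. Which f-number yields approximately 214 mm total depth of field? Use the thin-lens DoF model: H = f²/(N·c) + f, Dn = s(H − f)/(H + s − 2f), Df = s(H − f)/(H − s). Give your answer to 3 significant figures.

Write h = H − f = f²/(N·c). The thin-lens limits are Dn = s·h/(h + (s−f)) and Df = s·h/(h − (s−f)), so DoF = Df − Dn = 2·s·(s−f)·h / (h² − (s−f)²).
That is a quadratic in h: DoF·h² − 2·s·(s−f)·h − DoF·(s−f)² = 0 ⇒ h = (s−f)·(s + √(s² + DoF²)) / DoF = 1012 × (1070 + √(1070² + 214²)) / 214 = 1012 × (1070 + 1091.19) / 214 ≈ 10220 mm.
Then N = f²/(c·h) = 58² / (0.073 × 10220) = 3364 / 746.08 ≈ 4.51.

f/4.51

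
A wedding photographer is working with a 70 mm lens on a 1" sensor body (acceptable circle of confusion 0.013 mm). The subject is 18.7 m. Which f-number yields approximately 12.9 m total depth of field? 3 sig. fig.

f/6.30

Write h = H − f = f²/(N·c). The thin-lens limits are Dn = s·h/(h + (s−f)) and Df = s·h/(h − (s−f)), so DoF = Df − Dn = 2·s·(s−f)·h / (h² − (s−f)²).
That is a quadratic in h: DoF·h² − 2·s·(s−f)·h − DoF·(s−f)² = 0 ⇒ h = (s−f)·(s + √(s² + DoF²)) / DoF = 18630 × (18700 + √(18700² + 12900²)) / 12900 = 18630 × (18700 + 22717.8) / 12900 ≈ 59815 mm.
Then N = f²/(c·h) = 70² / (0.013 × 59815) = 4900 / 777.60 ≈ 6.30.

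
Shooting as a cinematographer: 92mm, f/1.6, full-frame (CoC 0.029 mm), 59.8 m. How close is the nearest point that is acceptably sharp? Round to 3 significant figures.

Hyperfocal distance H = f²/(N·c) + f = 92²/(1.6 × 0.029) + 92 = 8464/0.0464 + 92 ≈ 182505.8 mm ≈ 182.5 m.
Near limit Dn = s·(H − f)/(H + s − 2f) = 59800 × (182505.8 − 92) / (182505.8 + 59800 − 2 × 92) = 59800 × 182413.8 / 242121.8 ≈ 45053 mm ≈ 45.1 m.

45.1 m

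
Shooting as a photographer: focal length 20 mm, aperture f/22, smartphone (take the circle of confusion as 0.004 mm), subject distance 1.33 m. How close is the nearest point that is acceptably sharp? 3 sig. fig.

1.03 m

Hyperfocal distance H = f²/(N·c) + f = 20²/(22 × 0.004) + 20 = 400/0.088 + 20 ≈ 4565.5 mm ≈ 4.565 m.
Near limit Dn = s·(H − f)/(H + s − 2f) = 1330 × (4565.5 − 20) / (4565.5 + 1330 − 2 × 20) = 1330 × 4545.5 / 5855.5 ≈ 1032.4 mm ≈ 1.03 m.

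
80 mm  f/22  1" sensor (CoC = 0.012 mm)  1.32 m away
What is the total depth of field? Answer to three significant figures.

Hyperfocal distance H = f²/(N·c) + f = 80²/(22 × 0.012) + 80 = 6400/0.264 + 80 ≈ 24322.4 mm ≈ 24.32 m.
Near limit Dn = s·(H − f)/(H + s − 2f) = 1320 × (24322.4 − 80) / (24322.4 + 1320 − 2 × 80) = 1320 × 24242.4 / 25482.4 ≈ 1255.77 mm.
Far limit Df = s·(H − f)/(H − s) = 1320 × (24322.4 − 80) / (24322.4 − 1320) = 1320 × 24242.4 / 23002.4 ≈ 1391.16 mm.
Depth of field = Df − Dn = 1391.16 − 1255.77 ≈ 135.39 mm.

135 mm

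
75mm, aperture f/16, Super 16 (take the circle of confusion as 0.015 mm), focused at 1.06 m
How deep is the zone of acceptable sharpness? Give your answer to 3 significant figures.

Hyperfocal distance H = f²/(N·c) + f = 75²/(16 × 0.015) + 75 = 5625/0.24 + 75 ≈ 23512.5 mm ≈ 23.51 m.
Near limit Dn = s·(H − f)/(H + s − 2f) = 1060 × (23512.5 − 75) / (23512.5 + 1060 − 2 × 75) = 1060 × 23437.5 / 24422.5 ≈ 1017.248 mm.
Far limit Df = s·(H − f)/(H − s) = 1060 × (23512.5 − 75) / (23512.5 − 1060) = 1060 × 23437.5 / 22452.5 ≈ 1106.503 mm.
Depth of field = Df − Dn = 1106.503 − 1017.248 ≈ 89.255 mm.

89.3 mm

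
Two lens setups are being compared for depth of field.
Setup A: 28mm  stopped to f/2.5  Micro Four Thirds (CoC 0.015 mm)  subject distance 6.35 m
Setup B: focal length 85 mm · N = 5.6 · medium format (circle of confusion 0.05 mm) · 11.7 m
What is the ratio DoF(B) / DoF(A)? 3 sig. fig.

Setup A: H = 28²/(2.5×0.015) + 28 ≈ 20934.7 mm; DoF = Df − Dn = 9102.5 − 4875.6 ≈ 4226.9 mm.
Setup B: H = 85²/(5.6×0.05) + 85 ≈ 25888.6 mm; DoF = Df − Dn = 21278 − 8068 ≈ 13210 mm.
Ratio = 13210 / 4226.9 ≈ 3.13.

3.13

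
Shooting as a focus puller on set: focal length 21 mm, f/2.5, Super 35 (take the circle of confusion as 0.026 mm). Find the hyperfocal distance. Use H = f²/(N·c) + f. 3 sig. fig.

Hyperfocal distance H = f²/(N·c) + f = 21²/(2.5 × 0.026) + 21 = 441/0.065 + 21 ≈ 6805.6 mm ≈ 6.81 m.

6.81 m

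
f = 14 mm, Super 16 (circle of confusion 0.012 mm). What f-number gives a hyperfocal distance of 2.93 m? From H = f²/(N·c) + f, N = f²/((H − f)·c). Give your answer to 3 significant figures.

Rearrange H = f²/(N·c) + f for N: N = f² / ((H − f)·c).
N = 14² / ((2930 − 14) × 0.012) = 196 / 34.99 ≈ 5.60.

f/5.60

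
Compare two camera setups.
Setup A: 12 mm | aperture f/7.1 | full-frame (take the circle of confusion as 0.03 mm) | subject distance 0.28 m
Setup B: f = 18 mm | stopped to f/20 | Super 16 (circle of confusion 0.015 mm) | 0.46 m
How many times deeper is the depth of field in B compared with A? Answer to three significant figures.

1.72

Setup A: H = 12²/(7.1×0.03) + 12 ≈ 688.1 mm; DoF = Df − Dn = 463.90 − 200.51 ≈ 263.39 mm.
Setup B: H = 18²/(20×0.015) + 18 ≈ 1098.0 mm; DoF = Df − Dn = 778.68 − 326.41 ≈ 452.27 mm.
Ratio = 452.27 / 263.39 ≈ 1.72.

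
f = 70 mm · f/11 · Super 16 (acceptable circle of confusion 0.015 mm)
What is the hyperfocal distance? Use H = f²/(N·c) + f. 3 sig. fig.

Hyperfocal distance H = f²/(N·c) + f = 70²/(11 × 0.015) + 70 = 4900/0.165 + 70 ≈ 29767.0 mm ≈ 29.8 m.

29.8 m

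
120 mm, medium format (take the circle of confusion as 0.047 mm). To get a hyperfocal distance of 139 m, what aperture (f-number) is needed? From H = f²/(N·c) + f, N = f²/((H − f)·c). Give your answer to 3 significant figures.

f/2.21

Rearrange H = f²/(N·c) + f for N: N = f² / ((H − f)·c).
N = 120² / ((139000 − 120) × 0.047) = 14400 / 6527 ≈ 2.21.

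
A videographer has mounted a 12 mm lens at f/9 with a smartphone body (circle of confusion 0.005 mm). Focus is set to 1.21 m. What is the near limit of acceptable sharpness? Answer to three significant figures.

0.880 m

Hyperfocal distance H = f²/(N·c) + f = 12²/(9 × 0.005) + 12 = 144/0.045 + 12 ≈ 3212.0 mm ≈ 3.212 m.
Near limit Dn = s·(H − f)/(H + s − 2f) = 1210 × (3212.0 − 12) / (3212.0 + 1210 − 2 × 12) = 1210 × 3200.0 / 4398.0 ≈ 880.40 mm ≈ 0.880 m.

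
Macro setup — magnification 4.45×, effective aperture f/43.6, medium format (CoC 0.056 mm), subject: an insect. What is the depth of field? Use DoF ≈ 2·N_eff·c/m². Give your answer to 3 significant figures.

At magnification m, DoF ≈ 2·N_eff·c/m² = 2 × 43.6 × 0.056 / 4.45² = 4.883 / 19.8 ≈ 0.247 mm.

0.247 mm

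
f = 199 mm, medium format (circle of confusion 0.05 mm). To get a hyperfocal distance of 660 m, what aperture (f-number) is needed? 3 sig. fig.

f/1.20

Rearrange H = f²/(N·c) + f for N: N = f² / ((H − f)·c).
N = 199² / ((660000 − 199) × 0.05) = 39601 / 32990 ≈ 1.20.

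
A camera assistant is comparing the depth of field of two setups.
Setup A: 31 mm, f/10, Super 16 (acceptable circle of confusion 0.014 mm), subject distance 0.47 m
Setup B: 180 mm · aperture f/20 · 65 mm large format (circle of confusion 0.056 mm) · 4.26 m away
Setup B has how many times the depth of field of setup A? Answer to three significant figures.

Setup A: H = 31²/(10×0.014) + 31 ≈ 6895.3 mm; DoF = Df − Dn = 502.112 − 441.748 ≈ 60.364 mm.
Setup B: H = 180²/(20×0.056) + 180 ≈ 29108.6 mm; DoF = Df − Dn = 4959.5 − 3733.4 ≈ 1226.1 mm.
Ratio = 1226.1 / 60.364 ≈ 20.3.

20.3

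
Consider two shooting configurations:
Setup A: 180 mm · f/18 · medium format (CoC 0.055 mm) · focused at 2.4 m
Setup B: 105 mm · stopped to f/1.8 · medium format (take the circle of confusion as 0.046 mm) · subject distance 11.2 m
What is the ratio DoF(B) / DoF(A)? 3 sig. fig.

Setup A: H = 180²/(18×0.055) + 180 ≈ 32907.3 mm; DoF = Df − Dn = 2574.65 − 2247.54 ≈ 327.11 mm.
Setup B: H = 105²/(1.8×0.046) + 105 ≈ 133257.2 mm; DoF = Df − Dn = 12218.1 − 10338.5 ≈ 1879.6 mm.
Ratio = 1879.6 / 327.11 ≈ 5.75.

5.75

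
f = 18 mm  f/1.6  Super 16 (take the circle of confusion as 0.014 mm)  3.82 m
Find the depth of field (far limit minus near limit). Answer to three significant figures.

Hyperfocal distance H = f²/(N·c) + f = 18²/(1.6 × 0.014) + 18 = 324/0.0224 + 18 ≈ 14482.3 mm ≈ 14.48 m.
Near limit Dn = s·(H − f)/(H + s − 2f) = 3820 × (14482.3 − 18) / (14482.3 + 3820 − 2 × 18) = 3820 × 14464.3 / 18266.3 ≈ 3024.9 mm.
Far limit Df = s·(H − f)/(H − s) = 3820 × (14482.3 − 18) / (14482.3 − 3820) = 3820 × 14464.3 / 10662.3 ≈ 5182.2 mm.
Depth of field = Df − Dn = 5182.2 − 3024.9 ≈ 2157.3 mm ≈ 2.16 m.

2.16 m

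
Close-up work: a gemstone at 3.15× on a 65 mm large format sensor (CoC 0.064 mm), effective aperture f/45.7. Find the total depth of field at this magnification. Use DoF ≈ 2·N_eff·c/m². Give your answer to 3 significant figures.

0.590 mm

At magnification m, DoF ≈ 2·N_eff·c/m² = 2 × 45.7 × 0.064 / 3.15² = 5.85 / 9.922 ≈ 0.59 mm.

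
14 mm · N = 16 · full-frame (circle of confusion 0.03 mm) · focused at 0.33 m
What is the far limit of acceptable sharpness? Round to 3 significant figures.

Hyperfocal distance H = f²/(N·c) + f = 14²/(16 × 0.03) + 14 = 196/0.48 + 14 ≈ 422.3 mm ≈ 0.422 m.
Far limit Df = s·(H − f)/(H − s) = 330 × (422.3 − 14) / (422.3 − 330) = 330 × 408.3 / 92.3 ≈ 1459.4 mm ≈ 1.46 m.

1.46 m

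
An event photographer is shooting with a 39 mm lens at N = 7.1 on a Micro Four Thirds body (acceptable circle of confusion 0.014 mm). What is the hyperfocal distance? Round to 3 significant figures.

Hyperfocal distance H = f²/(N·c) + f = 39²/(7.1 × 0.014) + 39 = 1521/0.0994 + 39 ≈ 15340.8 mm ≈ 15.3 m.

15.3 m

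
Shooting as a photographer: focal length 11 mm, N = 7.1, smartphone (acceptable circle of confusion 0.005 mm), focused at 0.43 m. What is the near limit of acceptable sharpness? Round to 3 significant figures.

Hyperfocal distance H = f²/(N·c) + f = 11²/(7.1 × 0.005) + 11 = 121/0.0355 + 11 ≈ 3419.5 mm ≈ 3.419 m.
Near limit Dn = s·(H − f)/(H + s − 2f) = 430 × (3419.5 − 11) / (3419.5 + 430 − 2 × 11) = 430 × 3408.5 / 3827.5 ≈ 382.93 mm.

383 mm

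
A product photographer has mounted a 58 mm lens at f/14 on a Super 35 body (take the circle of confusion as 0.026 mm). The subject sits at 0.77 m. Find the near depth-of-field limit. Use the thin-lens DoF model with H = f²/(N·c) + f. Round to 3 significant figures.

0.715 m

Hyperfocal distance H = f²/(N·c) + f = 58²/(14 × 0.026) + 58 = 3364/0.364 + 58 ≈ 9299.8 mm ≈ 9.300 m.
Near limit Dn = s·(H − f)/(H + s − 2f) = 770 × (9299.8 − 58) / (9299.8 + 770 − 2 × 58) = 770 × 9241.8 / 9953.8 ≈ 714.92 mm ≈ 0.715 m.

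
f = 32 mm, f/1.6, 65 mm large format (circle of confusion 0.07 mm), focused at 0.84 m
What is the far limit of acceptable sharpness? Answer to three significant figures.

0.921 m

Hyperfocal distance H = f²/(N·c) + f = 32²/(1.6 × 0.07) + 32 = 1024/0.112 + 32 ≈ 9174.9 mm ≈ 9.175 m.
Far limit Df = s·(H − f)/(H − s) = 840 × (9174.9 − 32) / (9174.9 − 840) = 840 × 9142.9 / 8334.9 ≈ 921.43 mm ≈ 0.921 m.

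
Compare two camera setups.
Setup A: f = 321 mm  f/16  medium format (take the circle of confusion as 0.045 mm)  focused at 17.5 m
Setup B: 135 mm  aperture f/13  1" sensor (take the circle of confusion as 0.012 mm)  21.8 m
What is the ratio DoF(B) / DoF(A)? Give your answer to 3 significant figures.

1.96

Setup A: H = 321²/(16×0.045) + 321 ≈ 143433.5 mm; DoF = Df − Dn = 19887.2 − 15624.5 ≈ 4262.7 mm.
Setup B: H = 135²/(13×0.012) + 135 ≈ 116961.9 mm; DoF = Df − Dn = 26763.1 − 18389.7 ≈ 8373.4 mm.
Ratio = 8373.4 / 4262.7 ≈ 1.96.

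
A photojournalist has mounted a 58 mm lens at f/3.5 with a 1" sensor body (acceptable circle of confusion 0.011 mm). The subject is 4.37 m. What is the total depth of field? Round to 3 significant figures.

432 mm

Hyperfocal distance H = f²/(N·c) + f = 58²/(3.5 × 0.011) + 58 = 3364/0.0385 + 58 ≈ 87434.6 mm ≈ 87.43 m.
Near limit Dn = s·(H − f)/(H + s − 2f) = 4370 × (87434.6 − 58) / (87434.6 + 4370 − 2 × 58) = 4370 × 87376.6 / 91688.6 ≈ 4164.48 mm.
Far limit Df = s·(H − f)/(H − s) = 4370 × (87434.6 − 58) / (87434.6 − 4370) = 4370 × 87376.6 / 83064.6 ≈ 4596.85 mm.
Depth of field = Df − Dn = 4596.85 − 4164.48 ≈ 432.37 mm.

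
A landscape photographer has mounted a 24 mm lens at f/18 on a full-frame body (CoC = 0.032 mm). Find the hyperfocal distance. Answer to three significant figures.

Hyperfocal distance H = f²/(N·c) + f = 24²/(18 × 0.032) + 24 = 576/0.576 + 24 ≈ 1024.0 mm ≈ 1.02 m.

1.02 m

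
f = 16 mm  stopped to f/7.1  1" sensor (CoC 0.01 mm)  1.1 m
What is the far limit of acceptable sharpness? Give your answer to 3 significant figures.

Hyperfocal distance H = f²/(N·c) + f = 16²/(7.1 × 0.01) + 16 = 256/0.071 + 16 ≈ 3621.6 mm ≈ 3.622 m.
Far limit Df = s·(H − f)/(H − s) = 1100 × (3621.6 − 16) / (3621.6 − 1100) = 1100 × 3605.6 / 2521.6 ≈ 1572.9 mm ≈ 1.57 m.

1.57 m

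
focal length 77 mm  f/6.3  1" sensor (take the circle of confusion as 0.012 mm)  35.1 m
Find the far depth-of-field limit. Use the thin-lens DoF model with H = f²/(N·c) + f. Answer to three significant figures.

Hyperfocal distance H = f²/(N·c) + f = 77²/(6.3 × 0.012) + 77 = 5929/0.0756 + 77 ≈ 78502.9 mm ≈ 78.50 m.
Far limit Df = s·(H − f)/(H − s) = 35100 × (78502.9 − 77) / (78502.9 − 35100) = 35100 × 78425.9 / 43402.9 ≈ 63423 mm ≈ 63.4 m.

63.4 m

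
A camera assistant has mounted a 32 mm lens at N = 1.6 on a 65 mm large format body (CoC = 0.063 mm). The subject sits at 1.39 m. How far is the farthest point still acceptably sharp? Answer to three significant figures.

Hyperfocal distance H = f²/(N·c) + f = 32²/(1.6 × 0.063) + 32 = 1024/0.1008 + 32 ≈ 10190.7 mm ≈ 10.19 m.
Far limit Df = s·(H − f)/(H − s) = 1390 × (10190.7 − 32) / (10190.7 − 1390) = 1390 × 10158.7 / 8800.7 ≈ 1604.5 mm ≈ 1.60 m.

1.60 m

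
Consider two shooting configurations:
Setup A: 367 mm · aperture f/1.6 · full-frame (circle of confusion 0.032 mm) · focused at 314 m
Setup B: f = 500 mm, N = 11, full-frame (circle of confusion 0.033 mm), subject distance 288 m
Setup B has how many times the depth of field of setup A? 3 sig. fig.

3.83

Setup A: H = 367²/(1.6×0.032) + 367 ≈ 2631011.5 mm; DoF = Df − Dn = 356503 − 280552 ≈ 75951 mm.
Setup B: H = 500²/(11×0.033) + 500 ≈ 689205.2 mm; DoF = Df − Dn = 494378 − 203182 ≈ 291196 mm.
Ratio = 291196 / 75951 ≈ 3.83.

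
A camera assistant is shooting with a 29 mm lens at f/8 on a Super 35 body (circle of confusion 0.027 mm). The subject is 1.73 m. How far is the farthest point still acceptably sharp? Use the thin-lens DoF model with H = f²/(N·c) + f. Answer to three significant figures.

Hyperfocal distance H = f²/(N·c) + f = 29²/(8 × 0.027) + 29 = 841/0.216 + 29 ≈ 3922.5 mm ≈ 3.923 m.
Far limit Df = s·(H − f)/(H − s) = 1730 × (3922.5 − 29) / (3922.5 − 1730) = 1730 × 3893.5 / 2192.5 ≈ 3072.2 mm ≈ 3.07 m.

3.07 m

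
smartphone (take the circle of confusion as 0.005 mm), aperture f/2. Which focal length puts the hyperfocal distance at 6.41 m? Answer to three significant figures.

8.00 mm

From H = f²/(N·c) + f, with f ≪ H: f ≈ √(H·N·c) = √(6410 × 2 × 0.005) = √64.100 ≈ 8.006 mm.
Exact: f² + N·c·f − N·c·H = 0 ⇒ f = (−N·c + √((N·c)² + 4·N·c·H))/2 = (−0.01 + √256.40)/2 ≈ 8.0012 mm ≈ 8.00 mm.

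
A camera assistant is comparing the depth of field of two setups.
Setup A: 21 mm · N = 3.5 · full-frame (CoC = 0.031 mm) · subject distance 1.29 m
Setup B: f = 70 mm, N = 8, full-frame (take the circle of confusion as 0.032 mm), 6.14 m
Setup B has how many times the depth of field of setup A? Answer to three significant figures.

4.85

Setup A: H = 21²/(3.5×0.031) + 21 ≈ 4085.5 mm; DoF = Df − Dn = 1875.58 − 983.07 ≈ 892.51 mm.
Setup B: H = 70²/(8×0.032) + 70 ≈ 19210.6 mm; DoF = Df − Dn = 8991.4 − 4661.7 ≈ 4329.7 mm.
Ratio = 4329.7 / 892.51 ≈ 4.85.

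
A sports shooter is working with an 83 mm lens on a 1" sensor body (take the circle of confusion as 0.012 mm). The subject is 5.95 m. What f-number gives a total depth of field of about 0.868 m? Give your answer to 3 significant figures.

f/7.10

Write h = H − f = f²/(N·c). The thin-lens limits are Dn = s·h/(h + (s−f)) and Df = s·h/(h − (s−f)), so DoF = Df − Dn = 2·s·(s−f)·h / (h² − (s−f)²).
That is a quadratic in h: DoF·h² − 2·s·(s−f)·h − DoF·(s−f)² = 0 ⇒ h = (s−f)·(s + √(s² + DoF²)) / DoF = 5867 × (5950 + √(5950² + 868²)) / 868 = 5867 × (5950 + 6012.98) / 868 ≈ 80860 mm.
Then N = f²/(c·h) = 83² / (0.012 × 80860) = 6889 / 970.32 ≈ 7.10.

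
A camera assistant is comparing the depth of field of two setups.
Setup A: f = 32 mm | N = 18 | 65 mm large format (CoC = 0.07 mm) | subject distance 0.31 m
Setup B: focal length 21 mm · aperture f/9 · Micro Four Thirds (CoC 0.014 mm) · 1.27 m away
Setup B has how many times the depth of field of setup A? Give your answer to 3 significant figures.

Setup A: H = 32²/(18×0.07) + 32 ≈ 844.7 mm; DoF = Df − Dn = 471.17 − 230.99 ≈ 240.18 mm.
Setup B: H = 21²/(9×0.014) + 21 ≈ 3521.0 mm; DoF = Df − Dn = 1974.7 − 936.0 ≈ 1038.7 mm.
Ratio = 1038.7 / 240.18 ≈ 4.32.

4.32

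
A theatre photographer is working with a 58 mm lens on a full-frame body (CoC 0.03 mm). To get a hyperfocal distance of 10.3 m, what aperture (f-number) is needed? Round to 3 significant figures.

Rearrange H = f²/(N·c) + f for N: N = f² / ((H − f)·c).
N = 58² / ((10300 − 58) × 0.03) = 3364 / 307.3 ≈ 10.9.

f/10.9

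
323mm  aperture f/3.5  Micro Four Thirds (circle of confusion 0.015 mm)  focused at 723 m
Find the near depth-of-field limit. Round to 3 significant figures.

530 m

Hyperfocal distance H = f²/(N·c) + f = 323²/(3.5 × 0.015) + 323 = 104329/0.0525 + 323 ≈ 1987542.0 mm ≈ 1988 m.
Near limit Dn = s·(H − f)/(H + s − 2f) = 723000 × (1987542.0 − 323) / (1987542.0 + 723000 − 2 × 323) = 723000 × 1987219.0 / 2709896.0 ≈ 530190 mm ≈ 530 m.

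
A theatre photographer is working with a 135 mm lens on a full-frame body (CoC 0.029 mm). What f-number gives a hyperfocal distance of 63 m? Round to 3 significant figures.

Rearrange H = f²/(N·c) + f for N: N = f² / ((H − f)·c).
N = 135² / ((63000 − 135) × 0.029) = 18225 / 1823 ≈ 10.

f/10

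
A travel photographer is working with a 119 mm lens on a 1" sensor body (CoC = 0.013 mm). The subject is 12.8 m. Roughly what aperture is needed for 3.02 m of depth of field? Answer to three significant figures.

f/10

Write h = H − f = f²/(N·c). The thin-lens limits are Dn = s·h/(h + (s−f)) and Df = s·h/(h − (s−f)), so DoF = Df − Dn = 2·s·(s−f)·h / (h² − (s−f)²).
That is a quadratic in h: DoF·h² − 2·s·(s−f)·h − DoF·(s−f)² = 0 ⇒ h = (s−f)·(s + √(s² + DoF²)) / DoF = 12681 × (12800 + √(12800² + 3020²)) / 3020 = 12681 × (12800 + 13151.4) / 3020 ≈ 108970 mm.
Then N = f²/(c·h) = 119² / (0.013 × 108970) = 14161 / 1416.6 ≈ 10.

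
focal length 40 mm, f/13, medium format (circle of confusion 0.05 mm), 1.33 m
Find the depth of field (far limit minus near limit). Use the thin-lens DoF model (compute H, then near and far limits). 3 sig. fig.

1.92 m

Hyperfocal distance H = f²/(N·c) + f = 40²/(13 × 0.05) + 40 = 1600/0.65 + 40 ≈ 2501.5 mm ≈ 2.502 m.
Near limit Dn = s·(H − f)/(H + s − 2f) = 1330 × (2501.5 − 40) / (2501.5 + 1330 − 2 × 40) = 1330 × 2461.5 / 3751.5 ≈ 872.7 mm.
Far limit Df = s·(H − f)/(H − s) = 1330 × (2501.5 − 40) / (2501.5 − 1330) = 1330 × 2461.5 / 1171.5 ≈ 2794.5 mm.
Depth of field = Df − Dn = 2794.5 − 872.7 ≈ 1921.8 mm ≈ 1.92 m.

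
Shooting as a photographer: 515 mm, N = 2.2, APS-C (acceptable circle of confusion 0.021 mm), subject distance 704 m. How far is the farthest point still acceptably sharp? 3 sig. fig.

802 m

Hyperfocal distance H = f²/(N·c) + f = 515²/(2.2 × 0.021) + 515 = 265225/0.0462 + 515 ≈ 5741315.9 mm ≈ 5741 m.
Far limit Df = s·(H − f)/(H − s) = 704000 × (5741315.9 − 515) / (5741315.9 − 704000) = 704000 × 5740800.9 / 5037315.9 ≈ 802317 mm ≈ 802 m.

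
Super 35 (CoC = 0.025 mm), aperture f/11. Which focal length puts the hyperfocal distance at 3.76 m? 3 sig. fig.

32.0 mm

From H = f²/(N·c) + f, with f ≪ H: f ≈ √(H·N·c) = √(3760 × 11 × 0.025) = √1034.0 ≈ 32.16 mm.
Exact: f² + N·c·f − N·c·H = 0 ⇒ f = (−N·c + √((N·c)² + 4·N·c·H))/2 = (−0.275 + √4136.1)/2 ≈ 32.019 mm ≈ 32.0 mm.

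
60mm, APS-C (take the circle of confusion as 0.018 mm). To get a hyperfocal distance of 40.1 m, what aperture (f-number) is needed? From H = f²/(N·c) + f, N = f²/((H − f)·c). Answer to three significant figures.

Rearrange H = f²/(N·c) + f for N: N = f² / ((H − f)·c).
N = 60² / ((40100 − 60) × 0.018) = 3600 / 720.7 ≈ 5.

f/5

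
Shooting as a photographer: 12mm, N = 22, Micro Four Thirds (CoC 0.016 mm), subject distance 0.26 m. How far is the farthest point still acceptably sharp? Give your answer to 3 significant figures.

0.660 m

Hyperfocal distance H = f²/(N·c) + f = 12²/(22 × 0.016) + 12 = 144/0.352 + 12 ≈ 421.1 mm ≈ 0.421 m.
Far limit Df = s·(H − f)/(H − s) = 260 × (421.1 − 12) / (421.1 − 260) = 260 × 409.1 / 161.1 ≈ 660.27 mm ≈ 0.660 m.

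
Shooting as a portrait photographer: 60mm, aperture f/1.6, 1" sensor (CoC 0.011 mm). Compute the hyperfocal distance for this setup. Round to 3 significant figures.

205 m

Hyperfocal distance H = f²/(N·c) + f = 60²/(1.6 × 0.011) + 60 = 3600/0.0176 + 60 ≈ 204605.5 mm ≈ 205 m.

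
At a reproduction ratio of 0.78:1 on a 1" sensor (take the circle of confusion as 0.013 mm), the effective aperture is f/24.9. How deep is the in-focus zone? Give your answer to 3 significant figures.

1.06 mm

At magnification m, DoF ≈ 2·N_eff·c/m² = 2 × 24.9 × 0.013 / 0.78² = 0.6474 / 0.6084 ≈ 1.06 mm.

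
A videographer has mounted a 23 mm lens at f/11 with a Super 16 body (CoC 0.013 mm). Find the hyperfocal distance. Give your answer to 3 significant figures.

Hyperfocal distance H = f²/(N·c) + f = 23²/(11 × 0.013) + 23 = 529/0.143 + 23 ≈ 3722.3 mm ≈ 3.72 m.

3.72 m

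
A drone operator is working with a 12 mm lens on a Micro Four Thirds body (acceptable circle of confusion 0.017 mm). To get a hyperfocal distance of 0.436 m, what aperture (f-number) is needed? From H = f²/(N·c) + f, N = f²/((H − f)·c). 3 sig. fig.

Rearrange H = f²/(N·c) + f for N: N = f² / ((H − f)·c).
N = 12² / ((436 − 12) × 0.017) = 144 / 7.208 ≈ 20.

f/20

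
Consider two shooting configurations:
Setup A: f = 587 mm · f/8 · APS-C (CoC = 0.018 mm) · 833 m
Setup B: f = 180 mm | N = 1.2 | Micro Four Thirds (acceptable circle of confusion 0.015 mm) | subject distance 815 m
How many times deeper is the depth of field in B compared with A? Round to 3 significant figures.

Setup A: H = 587²/(8×0.018) + 587 ≈ 2393427.3 mm; DoF = Df − Dn = 1277365 − 618009 ≈ 659356 mm.
Setup B: H = 180²/(1.2×0.015) + 180 ≈ 1800180.0 mm; DoF = Df − Dn = 1489068 − 561033 ≈ 928035 mm.
Ratio = 928035 / 659356 ≈ 1.41.

1.41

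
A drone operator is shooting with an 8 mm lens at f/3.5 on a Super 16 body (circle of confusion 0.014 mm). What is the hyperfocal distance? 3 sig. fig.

1.31 m

Hyperfocal distance H = f²/(N·c) + f = 8²/(3.5 × 0.014) + 8 = 64/0.049 + 8 ≈ 1314.1 mm ≈ 1.31 m.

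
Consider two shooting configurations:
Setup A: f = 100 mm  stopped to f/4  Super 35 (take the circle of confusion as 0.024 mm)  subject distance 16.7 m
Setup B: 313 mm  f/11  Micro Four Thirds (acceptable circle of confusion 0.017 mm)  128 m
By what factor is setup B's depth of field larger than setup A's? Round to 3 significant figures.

Setup A: H = 100²/(4×0.024) + 100 ≈ 104266.7 mm; DoF = Df − Dn = 19865.8 − 14404.5 ≈ 5461.3 mm.
Setup B: H = 313²/(11×0.017) + 313 ≈ 524211.4 mm; DoF = Df − Dn = 169251 − 102917 ≈ 66334 mm.
Ratio = 66334 / 5461.3 ≈ 12.1.

12.1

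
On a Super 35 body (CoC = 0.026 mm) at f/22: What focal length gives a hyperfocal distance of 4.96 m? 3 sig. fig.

53.0 mm

From H = f²/(N·c) + f, with f ≪ H: f ≈ √(H·N·c) = √(4960 × 22 × 0.026) = √2837.1 ≈ 53.26 mm.
Exact: f² + N·c·f − N·c·H = 0 ⇒ f = (−N·c + √((N·c)² + 4·N·c·H))/2 = (−0.572 + √11349)/2 ≈ 52.979 mm ≈ 53.0 mm.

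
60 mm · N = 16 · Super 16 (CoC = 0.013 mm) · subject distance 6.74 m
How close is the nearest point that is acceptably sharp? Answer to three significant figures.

Hyperfocal distance H = f²/(N·c) + f = 60²/(16 × 0.013) + 60 = 3600/0.208 + 60 ≈ 17367.7 mm ≈ 17.37 m.
Near limit Dn = s·(H − f)/(H + s − 2f) = 6740 × (17367.7 − 60) / (17367.7 + 6740 − 2 × 60) = 6740 × 17307.7 / 23987.7 ≈ 4863.1 mm ≈ 4.86 m.

4.86 m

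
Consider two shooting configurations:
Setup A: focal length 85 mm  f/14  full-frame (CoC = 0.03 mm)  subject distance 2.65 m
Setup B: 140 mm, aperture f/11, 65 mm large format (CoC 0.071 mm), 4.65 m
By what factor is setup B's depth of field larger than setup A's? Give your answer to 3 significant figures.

Setup A: H = 85²/(14×0.03) + 85 ≈ 17287.4 mm; DoF = Df − Dn = 3114.38 − 2306.14 ≈ 808.24 mm.
Setup B: H = 140²/(11×0.071) + 140 ≈ 25236.0 mm; DoF = Df − Dn = 5668.7 − 3941.6 ≈ 1727.1 mm.
Ratio = 1727.1 / 808.24 ≈ 2.14.

2.14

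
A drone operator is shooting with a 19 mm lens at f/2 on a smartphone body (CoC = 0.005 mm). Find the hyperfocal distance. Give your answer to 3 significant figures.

36.1 m

Hyperfocal distance H = f²/(N·c) + f = 19²/(2 × 0.005) + 19 = 361/0.01 + 19 ≈ 36119.0 mm ≈ 36.1 m.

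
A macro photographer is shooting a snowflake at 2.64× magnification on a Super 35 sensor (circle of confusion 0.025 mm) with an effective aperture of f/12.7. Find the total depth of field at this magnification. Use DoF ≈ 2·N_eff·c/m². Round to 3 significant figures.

0.0911 mm

At magnification m, DoF ≈ 2·N_eff·c/m² = 2 × 12.7 × 0.025 / 2.64² = 0.635 / 6.97 ≈ 0.0911 mm.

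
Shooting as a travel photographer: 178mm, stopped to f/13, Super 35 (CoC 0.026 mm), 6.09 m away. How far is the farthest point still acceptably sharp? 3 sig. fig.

Hyperfocal distance H = f²/(N·c) + f = 178²/(13 × 0.026) + 178 = 31684/0.338 + 178 ≈ 93917.6 mm ≈ 93.92 m.
Far limit Df = s·(H − f)/(H − s) = 6090 × (93917.6 − 178) / (93917.6 − 6090) = 6090 × 93739.6 / 87827.6 ≈ 6499.9 mm ≈ 6.50 m.

6.50 m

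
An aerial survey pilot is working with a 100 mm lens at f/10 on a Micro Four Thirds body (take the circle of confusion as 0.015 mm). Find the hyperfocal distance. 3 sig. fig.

66.8 m

Hyperfocal distance H = f²/(N·c) + f = 100²/(10 × 0.015) + 100 = 10000/0.15 + 100 ≈ 66766.7 mm ≈ 66.8 m.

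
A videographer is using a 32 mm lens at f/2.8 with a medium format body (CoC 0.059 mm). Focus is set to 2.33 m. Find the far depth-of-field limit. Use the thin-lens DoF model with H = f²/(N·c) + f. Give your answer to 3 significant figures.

3.70 m

Hyperfocal distance H = f²/(N·c) + f = 32²/(2.8 × 0.059) + 32 = 1024/0.1652 + 32 ≈ 6230.5 mm ≈ 6.231 m.
Far limit Df = s·(H − f)/(H − s) = 2330 × (6230.5 − 32) / (6230.5 − 2330) = 2330 × 6198.5 / 3900.5 ≈ 3702.7 mm ≈ 3.70 m.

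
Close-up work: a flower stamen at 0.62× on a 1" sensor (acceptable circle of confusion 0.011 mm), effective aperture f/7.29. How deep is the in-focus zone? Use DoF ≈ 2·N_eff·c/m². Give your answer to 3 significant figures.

0.417 mm

At magnification m, DoF ≈ 2·N_eff·c/m² = 2 × 7.29 × 0.011 / 0.62² = 0.1604 / 0.3844 ≈ 0.417 mm.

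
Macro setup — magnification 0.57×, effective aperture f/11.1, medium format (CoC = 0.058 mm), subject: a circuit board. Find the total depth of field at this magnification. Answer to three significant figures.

At magnification m, DoF ≈ 2·N_eff·c/m² = 2 × 11.1 × 0.058 / 0.57² = 1.288 / 0.3249 ≈ 3.96 mm.

3.96 mm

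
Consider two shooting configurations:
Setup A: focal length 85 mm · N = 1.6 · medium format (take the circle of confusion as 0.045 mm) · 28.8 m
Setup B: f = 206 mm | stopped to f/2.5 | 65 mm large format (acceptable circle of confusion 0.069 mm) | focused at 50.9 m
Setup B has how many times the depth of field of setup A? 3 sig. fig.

Setup A: H = 85²/(1.6×0.045) + 85 ≈ 100432.2 mm; DoF = Df − Dn = 40345 − 22392 ≈ 17953 mm.
Setup B: H = 206²/(2.5×0.069) + 206 ≈ 246211.8 mm; DoF = Df − Dn = 64111 − 42203 ≈ 21908 mm.
Ratio = 21908 / 17953 ≈ 1.22.

1.22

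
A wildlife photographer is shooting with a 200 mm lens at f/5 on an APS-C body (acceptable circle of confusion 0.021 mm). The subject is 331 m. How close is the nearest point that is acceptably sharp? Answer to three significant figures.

177 m

Hyperfocal distance H = f²/(N·c) + f = 200²/(5 × 0.021) + 200 = 40000/0.105 + 200 ≈ 381152.4 mm ≈ 381.2 m.
Near limit Dn = s·(H − f)/(H + s − 2f) = 331000 × (381152.4 − 200) / (381152.4 + 331000 − 2 × 200) = 331000 × 380952.4 / 711752.4 ≈ 177162 mm ≈ 177 m.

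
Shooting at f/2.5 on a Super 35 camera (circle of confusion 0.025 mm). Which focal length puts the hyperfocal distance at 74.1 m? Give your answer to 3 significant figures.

68.0 mm

From H = f²/(N·c) + f, with f ≪ H: f ≈ √(H·N·c) = √(74100 × 2.5 × 0.025) = √4631.2 ≈ 68.05 mm.
Exact: f² + N·c·f − N·c·H = 0 ⇒ f = (−N·c + √((N·c)² + 4·N·c·H))/2 = (−0.0625 + √18525)/2 ≈ 68.022 mm ≈ 68.0 mm.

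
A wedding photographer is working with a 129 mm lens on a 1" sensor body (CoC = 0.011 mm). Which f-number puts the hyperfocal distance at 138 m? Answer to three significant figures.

f/11

Rearrange H = f²/(N·c) + f for N: N = f² / ((H − f)·c).
N = 129² / ((138000 − 129) × 0.011) = 16641 / 1517 ≈ 11.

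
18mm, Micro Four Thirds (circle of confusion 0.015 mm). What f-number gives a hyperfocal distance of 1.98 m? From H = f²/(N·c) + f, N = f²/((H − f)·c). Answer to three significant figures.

Rearrange H = f²/(N·c) + f for N: N = f² / ((H − f)·c).
N = 18² / ((1980 − 18) × 0.015) = 324 / 29.43 ≈ 11.

f/11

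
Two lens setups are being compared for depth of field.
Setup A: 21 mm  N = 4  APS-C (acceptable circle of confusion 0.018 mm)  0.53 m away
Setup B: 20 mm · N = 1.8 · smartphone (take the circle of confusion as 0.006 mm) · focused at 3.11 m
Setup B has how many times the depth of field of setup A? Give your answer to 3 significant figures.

Setup A: H = 21²/(4×0.018) + 21 ≈ 6146.0 mm; DoF = Df − Dn = 578.036 − 489.335 ≈ 88.701 mm.
Setup B: H = 20²/(1.8×0.006) + 20 ≈ 37057.0 mm; DoF = Df − Dn = 3393.09 − 2870.51 ≈ 522.58 mm.
Ratio = 522.58 / 88.701 ≈ 5.89.

5.89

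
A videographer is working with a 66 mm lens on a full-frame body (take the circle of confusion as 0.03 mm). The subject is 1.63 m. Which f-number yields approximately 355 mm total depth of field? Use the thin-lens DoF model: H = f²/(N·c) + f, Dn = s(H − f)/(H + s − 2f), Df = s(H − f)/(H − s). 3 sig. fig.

f/9.99

Write h = H − f = f²/(N·c). The thin-lens limits are Dn = s·h/(h + (s−f)) and Df = s·h/(h − (s−f)), so DoF = Df − Dn = 2·s·(s−f)·h / (h² − (s−f)²).
That is a quadratic in h: DoF·h² − 2·s·(s−f)·h − DoF·(s−f)² = 0 ⇒ h = (s−f)·(s + √(s² + DoF²)) / DoF = 1564 × (1630 + √(1630² + 355²)) / 355 = 1564 × (1630 + 1668.21) / 355 ≈ 14531 mm.
Then N = f²/(c·h) = 66² / (0.03 × 14531) = 4356 / 435.92 ≈ 9.99.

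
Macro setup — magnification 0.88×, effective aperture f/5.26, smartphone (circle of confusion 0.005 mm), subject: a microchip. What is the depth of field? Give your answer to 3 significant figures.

At magnification m, DoF ≈ 2·N_eff·c/m² = 2 × 5.26 × 0.005 / 0.88² = 0.0526 / 0.7744 ≈ 0.0679 mm.

0.0679 mm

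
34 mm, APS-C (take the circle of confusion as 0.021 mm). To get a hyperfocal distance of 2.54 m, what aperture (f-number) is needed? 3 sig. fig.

f/22

Rearrange H = f²/(N·c) + f for N: N = f² / ((H − f)·c).
N = 34² / ((2540 − 34) × 0.021) = 1156 / 52.63 ≈ 22.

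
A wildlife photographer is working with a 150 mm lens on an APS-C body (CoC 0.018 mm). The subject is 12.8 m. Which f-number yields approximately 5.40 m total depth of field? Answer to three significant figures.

Write h = H − f = f²/(N·c). The thin-lens limits are Dn = s·h/(h + (s−f)) and Df = s·h/(h − (s−f)), so DoF = Df − Dn = 2·s·(s−f)·h / (h² − (s−f)²).
That is a quadratic in h: DoF·h² − 2·s·(s−f)·h − DoF·(s−f)² = 0 ⇒ h = (s−f)·(s + √(s² + DoF²)) / DoF = 12650 × (12800 + √(12800² + 5400²)) / 5400 = 12650 × (12800 + 13892.4) / 5400 ≈ 62530 mm.
Then N = f²/(c·h) = 150² / (0.018 × 62530) = 22500 / 1125.5 ≈ 20.

f/20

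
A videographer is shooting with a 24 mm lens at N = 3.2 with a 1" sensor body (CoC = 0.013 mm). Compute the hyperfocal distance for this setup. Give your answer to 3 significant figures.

13.9 m

Hyperfocal distance H = f²/(N·c) + f = 24²/(3.2 × 0.013) + 24 = 576/0.0416 + 24 ≈ 13870.2 mm ≈ 13.9 m.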